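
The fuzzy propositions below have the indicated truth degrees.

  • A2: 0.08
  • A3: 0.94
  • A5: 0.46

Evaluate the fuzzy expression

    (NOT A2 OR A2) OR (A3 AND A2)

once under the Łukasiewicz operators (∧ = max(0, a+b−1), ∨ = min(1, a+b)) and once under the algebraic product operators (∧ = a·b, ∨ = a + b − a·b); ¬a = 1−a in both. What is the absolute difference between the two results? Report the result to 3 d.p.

0.068

Under Łukasiewicz:
  NOT A2 = 1 − 0.08 = 0.92
  NOT A2 OR A2 = min(1, a+b) on (0.92, 0.08) = 1.00
  A3 AND A2 = max(0, a+b−1) on (0.94, 0.08) = 0.02
  (NOT A2 OR A2) OR (A3 AND A2) = min(1, a+b) on (1.00, 0.02) = 1.00
  → value = 1.0000
Under algebraic product:
  NOT A2 = 1 − 0.0800 = 0.9200
  NOT A2 OR A2 = a + b − a·b on (0.9200, 0.0800) = 0.9264
  A3 AND A2 = a·b on (0.9400, 0.0800) = 0.0752
  (NOT A2 OR A2) OR (A3 AND A2) = a + b − a·b on (0.9264, 0.0752) = 0.9319
  → value = 0.9319
|1.0000 − 0.9319| = 0.068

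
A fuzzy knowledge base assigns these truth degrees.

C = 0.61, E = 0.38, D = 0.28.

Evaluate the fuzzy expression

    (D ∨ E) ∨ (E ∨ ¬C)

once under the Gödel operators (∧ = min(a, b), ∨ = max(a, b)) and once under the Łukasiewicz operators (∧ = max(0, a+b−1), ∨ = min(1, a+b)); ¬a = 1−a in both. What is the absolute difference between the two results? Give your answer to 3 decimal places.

Under Gödel:
  D ∨ E = max(a, b) on (0.28, 0.38) = 0.38
  ¬C = 1 − 0.61 = 0.39
  E ∨ ¬C = max(a, b) on (0.38, 0.39) = 0.39
  (D ∨ E) ∨ (E ∨ ¬C) = max(a, b) on (0.38, 0.39) = 0.39
  → value = 0.3900
Under Łukasiewicz:
  D ∨ E = min(1, a+b) on (0.28, 0.38) = 0.66
  ¬C = 1 − 0.61 = 0.39
  E ∨ ¬C = min(1, a+b) on (0.38, 0.39) = 0.77
  (D ∨ E) ∨ (E ∨ ¬C) = min(1, a+b) on (0.66, 0.77) = 1.00
  → value = 1.0000
|0.3900 − 1.0000| = 0.610

0.610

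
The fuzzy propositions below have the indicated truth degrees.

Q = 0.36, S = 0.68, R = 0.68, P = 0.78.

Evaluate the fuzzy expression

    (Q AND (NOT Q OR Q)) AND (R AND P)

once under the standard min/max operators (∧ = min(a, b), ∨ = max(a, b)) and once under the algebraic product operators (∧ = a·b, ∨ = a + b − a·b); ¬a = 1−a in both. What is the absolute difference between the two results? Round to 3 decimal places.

0.213

Under standard min/max:
  NOT Q = 1 − 0.36 = 0.64
  NOT Q OR Q = max(a, b) on (0.64, 0.36) = 0.64
  Q AND (NOT Q OR Q) = min(a, b) on (0.36, 0.64) = 0.36
  R AND P = min(a, b) on (0.68, 0.78) = 0.68
  (Q AND (NOT Q OR Q)) AND (R AND P) = min(a, b) on (0.36, 0.68) = 0.36
  → value = 0.3600
Under algebraic product:
  NOT Q = 1 − 0.3600 = 0.6400
  NOT Q OR Q = a + b − a·b on (0.6400, 0.3600) = 0.7696
  Q AND (NOT Q OR Q) = a·b on (0.3600, 0.7696) = 0.2771
  R AND P = a·b on (0.6800, 0.7800) = 0.5304
  (Q AND (NOT Q OR Q)) AND (R AND P) = a·b on (0.2771, 0.5304) = 0.1470
  → value = 0.1470
|0.3600 − 0.1470| = 0.213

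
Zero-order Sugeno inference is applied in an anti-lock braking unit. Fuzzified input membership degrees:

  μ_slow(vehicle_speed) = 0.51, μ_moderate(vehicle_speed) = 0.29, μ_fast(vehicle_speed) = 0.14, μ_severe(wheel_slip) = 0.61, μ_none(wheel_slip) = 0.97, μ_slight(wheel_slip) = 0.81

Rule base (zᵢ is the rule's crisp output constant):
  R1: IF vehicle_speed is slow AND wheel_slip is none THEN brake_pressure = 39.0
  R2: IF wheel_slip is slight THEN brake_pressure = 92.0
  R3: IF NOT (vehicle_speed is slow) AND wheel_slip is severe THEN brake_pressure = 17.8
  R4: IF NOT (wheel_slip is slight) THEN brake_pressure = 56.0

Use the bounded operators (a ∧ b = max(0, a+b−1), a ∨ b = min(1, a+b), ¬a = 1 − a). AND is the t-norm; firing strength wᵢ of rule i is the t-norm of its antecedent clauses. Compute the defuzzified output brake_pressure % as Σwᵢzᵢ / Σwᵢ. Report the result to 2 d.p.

66.87

R1 (z=39.0): slow=0.51, none=0.97; AND[max(0, a+b−1)] → w = 0.48
R2 (z=92.0): slight=0.81 → w = 0.81
R3 (z=17.8): ¬slow=1−0.51=0.49, severe=0.61; AND[max(0, a+b−1)] → w = 0.10
R4 (z=56.0): ¬slight=1−0.81=0.19 → w = 0.19
Weighted average = (0.48·39.0 + 0.81·92.0 + 0.10·17.8 + 0.19·56.0) / (0.48 + 0.81 + 0.10 + 0.19)
  = 105.6600 / 1.5800 = 66.87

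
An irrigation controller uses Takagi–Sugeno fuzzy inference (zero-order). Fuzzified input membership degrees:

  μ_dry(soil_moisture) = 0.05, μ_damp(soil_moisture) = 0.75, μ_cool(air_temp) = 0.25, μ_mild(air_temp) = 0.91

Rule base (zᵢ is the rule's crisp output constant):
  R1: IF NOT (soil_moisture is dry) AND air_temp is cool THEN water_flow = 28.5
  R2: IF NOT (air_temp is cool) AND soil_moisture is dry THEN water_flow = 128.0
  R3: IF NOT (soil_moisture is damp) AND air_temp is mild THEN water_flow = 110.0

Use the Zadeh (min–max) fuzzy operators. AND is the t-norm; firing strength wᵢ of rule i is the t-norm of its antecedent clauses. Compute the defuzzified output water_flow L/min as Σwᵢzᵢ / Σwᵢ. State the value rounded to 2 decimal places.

R1 (z=28.5): ¬dry=1−0.05=0.95, cool=0.25; AND[min(a, b)] → w = 0.25
R2 (z=128.0): ¬cool=1−0.25=0.75, dry=0.05; AND[min(a, b)] → w = 0.05
R3 (z=110.0): ¬damp=1−0.75=0.25, mild=0.91; AND[min(a, b)] → w = 0.25
Weighted average = (0.25·28.5 + 0.05·128.0 + 0.25·110.0) / (0.25 + 0.05 + 0.25)
  = 41.0250 / 0.5500 = 74.59

74.59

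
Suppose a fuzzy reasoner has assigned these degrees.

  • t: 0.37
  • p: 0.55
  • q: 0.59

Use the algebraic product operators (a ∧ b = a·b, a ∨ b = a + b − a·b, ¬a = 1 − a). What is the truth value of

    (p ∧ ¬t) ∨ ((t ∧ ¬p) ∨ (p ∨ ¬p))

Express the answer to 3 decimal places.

¬t = 1 − 0.3700 = 0.6300
p ∧ ¬t = a·b on (0.5500, 0.6300) = 0.3465
¬p = 1 − 0.5500 = 0.4500
t ∧ ¬p = a·b on (0.3700, 0.4500) = 0.1665
¬p = 1 − 0.5500 = 0.4500
p ∨ ¬p = a + b − a·b on (0.5500, 0.4500) = 0.7525
(t ∧ ¬p) ∨ (p ∨ ¬p) = a + b − a·b on (0.1665, 0.7525) = 0.7937
(p ∧ ¬t) ∨ ((t ∧ ¬p) ∨ (p ∨ ¬p)) = a + b − a·b on (0.3465, 0.7937) = 0.8652

0.865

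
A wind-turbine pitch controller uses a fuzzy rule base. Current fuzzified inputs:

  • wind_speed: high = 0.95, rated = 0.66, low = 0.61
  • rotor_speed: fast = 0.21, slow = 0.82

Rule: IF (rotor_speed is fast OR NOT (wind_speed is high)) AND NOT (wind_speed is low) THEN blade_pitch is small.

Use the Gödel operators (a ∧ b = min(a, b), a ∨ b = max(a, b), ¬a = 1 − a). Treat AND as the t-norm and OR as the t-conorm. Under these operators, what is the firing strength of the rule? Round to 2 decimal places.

0.21

firing strength: (fast=0.21 OR ¬high=1−0.95=0.05) = 0.21; AND[min(a, b)] with ¬low=1−0.61=0.39 → w = 0.21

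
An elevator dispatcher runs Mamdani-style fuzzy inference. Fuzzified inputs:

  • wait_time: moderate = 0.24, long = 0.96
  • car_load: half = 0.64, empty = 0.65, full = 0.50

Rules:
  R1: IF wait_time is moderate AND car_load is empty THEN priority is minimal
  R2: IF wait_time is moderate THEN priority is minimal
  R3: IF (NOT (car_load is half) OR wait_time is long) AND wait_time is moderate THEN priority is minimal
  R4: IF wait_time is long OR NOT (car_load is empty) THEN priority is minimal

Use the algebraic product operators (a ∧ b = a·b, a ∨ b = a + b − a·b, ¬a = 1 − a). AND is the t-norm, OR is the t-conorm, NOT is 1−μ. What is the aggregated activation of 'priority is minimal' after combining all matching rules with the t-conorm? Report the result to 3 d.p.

0.987

R1: moderate=0.24, empty=0.65; AND[a·b] → w = 0.1560
R2: moderate=0.24 → w = 0.2400
R3: (¬half=1−0.64=0.36 OR long=0.96) = 0.9744; AND[a·b] with moderate=0.24 → w = 0.2339
R4: long=0.96, ¬empty=1−0.65=0.35; OR[a + b − a·b] → w = 0.9740
Rules with consequent 'minimal': {R1, R2, R3, R4} → strengths 0.1560, 0.2400, 0.2339, 0.9740
Aggregate via t-conorm [a + b − a·b]: 0.9872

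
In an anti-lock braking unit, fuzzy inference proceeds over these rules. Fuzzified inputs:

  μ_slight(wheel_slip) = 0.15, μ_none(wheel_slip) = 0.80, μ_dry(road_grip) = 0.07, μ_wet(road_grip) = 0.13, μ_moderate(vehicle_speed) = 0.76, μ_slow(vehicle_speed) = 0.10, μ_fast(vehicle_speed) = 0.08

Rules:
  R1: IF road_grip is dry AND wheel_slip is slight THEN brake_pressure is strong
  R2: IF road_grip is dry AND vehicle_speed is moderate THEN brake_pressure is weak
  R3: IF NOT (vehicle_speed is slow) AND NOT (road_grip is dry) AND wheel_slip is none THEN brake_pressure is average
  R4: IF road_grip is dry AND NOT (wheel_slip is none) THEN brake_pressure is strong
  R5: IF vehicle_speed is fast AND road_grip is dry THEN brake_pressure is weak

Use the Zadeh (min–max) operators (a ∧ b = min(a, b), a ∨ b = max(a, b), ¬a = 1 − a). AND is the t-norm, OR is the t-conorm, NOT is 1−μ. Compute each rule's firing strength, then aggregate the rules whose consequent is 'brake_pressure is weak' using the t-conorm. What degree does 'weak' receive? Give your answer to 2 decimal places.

0.07

R1: dry=0.07, slight=0.15; AND[min(a, b)] → w = 0.07
R2: dry=0.07, moderate=0.76; AND[min(a, b)] → w = 0.07
R3: ¬slow=1−0.10=0.90, ¬dry=1−0.07=0.93, none=0.80; AND[min(a, b)] → w = 0.80
R4: dry=0.07, ¬none=1−0.80=0.20; AND[min(a, b)] → w = 0.07
R5: fast=0.08, dry=0.07; AND[min(a, b)] → w = 0.07
Rules with consequent 'weak': {R2, R5} → strengths 0.07, 0.07
Aggregate via t-conorm [max(a, b)]: 0.07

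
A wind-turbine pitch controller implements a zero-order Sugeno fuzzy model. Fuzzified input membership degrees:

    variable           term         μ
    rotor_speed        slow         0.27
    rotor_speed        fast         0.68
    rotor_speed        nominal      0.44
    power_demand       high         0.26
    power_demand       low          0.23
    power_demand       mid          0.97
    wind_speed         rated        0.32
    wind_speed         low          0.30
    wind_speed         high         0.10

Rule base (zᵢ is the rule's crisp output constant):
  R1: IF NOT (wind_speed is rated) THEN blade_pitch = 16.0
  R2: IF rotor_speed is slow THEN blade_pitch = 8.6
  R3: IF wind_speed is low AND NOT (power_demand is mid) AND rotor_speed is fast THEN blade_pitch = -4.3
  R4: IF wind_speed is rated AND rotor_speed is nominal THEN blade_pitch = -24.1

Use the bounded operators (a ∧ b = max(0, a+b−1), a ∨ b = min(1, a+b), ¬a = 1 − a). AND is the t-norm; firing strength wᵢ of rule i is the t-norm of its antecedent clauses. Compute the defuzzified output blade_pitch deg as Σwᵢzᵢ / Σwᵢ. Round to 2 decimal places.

13.90

R1 (z=16.0): ¬rated=1−0.32=0.68 → w = 0.68
R2 (z=8.6): slow=0.27 → w = 0.27
R3 (z=-4.3): low=0.30, ¬mid=1−0.97=0.03, fast=0.68; AND[max(0, a+b−1)] → w = 0.00
R4 (z=-24.1): rated=0.32, nominal=0.44; AND[max(0, a+b−1)] → w = 0.00
Weighted average = (0.68·16.0 + 0.27·8.6 + 0.00·-4.3 + 0.00·-24.1) / (0.68 + 0.27 + 0.00 + 0.00)
  = 13.2020 / 0.9500 = 13.90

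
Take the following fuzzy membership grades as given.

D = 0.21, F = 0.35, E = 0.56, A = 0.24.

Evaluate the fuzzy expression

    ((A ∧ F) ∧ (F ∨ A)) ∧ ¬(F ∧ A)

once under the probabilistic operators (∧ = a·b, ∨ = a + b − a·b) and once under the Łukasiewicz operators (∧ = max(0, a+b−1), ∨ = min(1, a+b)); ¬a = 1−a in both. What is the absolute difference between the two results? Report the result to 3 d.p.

0.039

Under probabilistic:
  A ∧ F = a·b on (0.2400, 0.3500) = 0.0840
  F ∨ A = a + b − a·b on (0.3500, 0.2400) = 0.5060
  (A ∧ F) ∧ (F ∨ A) = a·b on (0.0840, 0.5060) = 0.0425
  F ∧ A = a·b on (0.3500, 0.2400) = 0.0840
  ¬(F ∧ A) = 1 − 0.0840 = 0.9160
  ((A ∧ F) ∧ (F ∨ A)) ∧ ¬(F ∧ A) = a·b on (0.0425, 0.9160) = 0.0389
  → value = 0.0389
Under Łukasiewicz:
  A ∧ F = max(0, a+b−1) on (0.24, 0.35) = 0.00
  F ∨ A = min(1, a+b) on (0.35, 0.24) = 0.59
  (A ∧ F) ∧ (F ∨ A) = max(0, a+b−1) on (0.00, 0.59) = 0.00
  F ∧ A = max(0, a+b−1) on (0.35, 0.24) = 0.00
  ¬(F ∧ A) = 1 − 0.00 = 1.00
  ((A ∧ F) ∧ (F ∨ A)) ∧ ¬(F ∧ A) = max(0, a+b−1) on (0.00, 1.00) = 0.00
  → value = 0.0000
|0.0389 − 0.0000| = 0.039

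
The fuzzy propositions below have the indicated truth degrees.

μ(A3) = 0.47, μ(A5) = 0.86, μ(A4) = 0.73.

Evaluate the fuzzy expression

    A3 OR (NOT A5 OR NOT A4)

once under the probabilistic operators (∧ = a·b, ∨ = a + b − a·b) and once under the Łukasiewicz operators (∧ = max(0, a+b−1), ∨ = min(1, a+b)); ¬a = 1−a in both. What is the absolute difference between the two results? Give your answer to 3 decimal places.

Under probabilistic:
  NOT A5 = 1 − 0.8600 = 0.1400
  NOT A4 = 1 − 0.7300 = 0.2700
  NOT A5 OR NOT A4 = a + b − a·b on (0.1400, 0.2700) = 0.3722
  A3 OR (NOT A5 OR NOT A4) = a + b − a·b on (0.4700, 0.3722) = 0.6673
  → value = 0.6673
Under Łukasiewicz:
  NOT A5 = 1 − 0.86 = 0.14
  NOT A4 = 1 − 0.73 = 0.27
  NOT A5 OR NOT A4 = min(1, a+b) on (0.14, 0.27) = 0.41
  A3 OR (NOT A5 OR NOT A4) = min(1, a+b) on (0.47, 0.41) = 0.88
  → value = 0.8800
|0.6673 − 0.8800| = 0.213

0.213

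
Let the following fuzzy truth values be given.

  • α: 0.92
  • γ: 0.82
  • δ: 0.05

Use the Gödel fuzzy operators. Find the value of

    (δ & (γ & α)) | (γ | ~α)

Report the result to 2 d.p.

0.82

γ & α = min(a, b) on (0.82, 0.92) = 0.82
δ & (γ & α) = min(a, b) on (0.05, 0.82) = 0.05
~α = 1 − 0.92 = 0.08
γ | ~α = max(a, b) on (0.82, 0.08) = 0.82
(δ & (γ & α)) | (γ | ~α) = max(a, b) on (0.05, 0.82) = 0.82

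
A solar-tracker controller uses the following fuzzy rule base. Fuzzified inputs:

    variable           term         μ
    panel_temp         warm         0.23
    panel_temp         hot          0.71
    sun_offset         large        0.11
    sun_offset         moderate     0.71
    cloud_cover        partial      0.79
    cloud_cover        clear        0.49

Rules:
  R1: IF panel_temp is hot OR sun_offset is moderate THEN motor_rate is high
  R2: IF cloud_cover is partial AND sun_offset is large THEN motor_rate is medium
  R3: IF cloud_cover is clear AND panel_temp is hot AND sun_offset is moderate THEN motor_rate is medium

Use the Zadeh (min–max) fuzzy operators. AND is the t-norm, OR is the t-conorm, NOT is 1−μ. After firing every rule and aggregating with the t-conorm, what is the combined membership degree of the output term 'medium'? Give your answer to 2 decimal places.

0.49

R1: hot=0.71, moderate=0.71; OR[max(a, b)] → w = 0.71
R2: partial=0.79, large=0.11; AND[min(a, b)] → w = 0.11
R3: clear=0.49, hot=0.71, moderate=0.71; AND[min(a, b)] → w = 0.49
Rules with consequent 'medium': {R2, R3} → strengths 0.11, 0.49
Aggregate via t-conorm [max(a, b)]: 0.49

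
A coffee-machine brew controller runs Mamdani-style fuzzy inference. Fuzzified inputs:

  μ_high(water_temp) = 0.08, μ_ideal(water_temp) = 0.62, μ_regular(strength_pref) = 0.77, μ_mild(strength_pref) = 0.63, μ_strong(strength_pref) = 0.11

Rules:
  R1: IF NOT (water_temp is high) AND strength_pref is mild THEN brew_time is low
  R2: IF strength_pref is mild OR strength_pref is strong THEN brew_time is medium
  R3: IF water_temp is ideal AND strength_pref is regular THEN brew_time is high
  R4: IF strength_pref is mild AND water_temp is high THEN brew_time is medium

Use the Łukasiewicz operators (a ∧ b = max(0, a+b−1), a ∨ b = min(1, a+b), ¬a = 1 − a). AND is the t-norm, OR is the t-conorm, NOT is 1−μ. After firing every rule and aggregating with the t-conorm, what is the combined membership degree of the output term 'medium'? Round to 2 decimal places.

R1: ¬high=1−0.08=0.92, mild=0.63; AND[max(0, a+b−1)] → w = 0.55
R2: mild=0.63, strong=0.11; OR[min(1, a+b)] → w = 0.74
R3: ideal=0.62, regular=0.77; AND[max(0, a+b−1)] → w = 0.39
R4: mild=0.63, high=0.08; AND[max(0, a+b−1)] → w = 0.00
Rules with consequent 'medium': {R2, R4} → strengths 0.74, 0.00
Aggregate via t-conorm [min(1, a+b)]: 0.74

0.74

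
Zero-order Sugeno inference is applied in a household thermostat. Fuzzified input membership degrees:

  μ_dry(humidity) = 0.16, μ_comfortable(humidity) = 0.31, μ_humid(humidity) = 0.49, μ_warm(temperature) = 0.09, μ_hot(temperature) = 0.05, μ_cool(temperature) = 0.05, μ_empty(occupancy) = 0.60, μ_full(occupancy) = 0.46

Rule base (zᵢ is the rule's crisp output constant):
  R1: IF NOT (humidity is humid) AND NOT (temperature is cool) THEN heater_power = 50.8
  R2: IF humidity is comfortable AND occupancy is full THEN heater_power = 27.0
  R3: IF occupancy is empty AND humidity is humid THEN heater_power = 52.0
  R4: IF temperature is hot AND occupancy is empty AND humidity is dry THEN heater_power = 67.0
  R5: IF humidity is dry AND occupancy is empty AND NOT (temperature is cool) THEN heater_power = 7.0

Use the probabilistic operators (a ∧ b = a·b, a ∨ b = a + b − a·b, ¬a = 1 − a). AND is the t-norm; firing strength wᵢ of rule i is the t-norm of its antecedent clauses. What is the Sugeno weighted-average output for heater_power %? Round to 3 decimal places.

R1 (z=50.8): ¬humid=1−0.49=0.51, ¬cool=1−0.05=0.95; AND[a·b] → w = 0.4845
R2 (z=27.0): comfortable=0.31, full=0.46; AND[a·b] → w = 0.1426
R3 (z=52.0): empty=0.60, humid=0.49; AND[a·b] → w = 0.2940
R4 (z=67.0): hot=0.05, empty=0.60, dry=0.16; AND[a·b] → w = 0.0048
R5 (z=7.0): dry=0.16, empty=0.60, ¬cool=1−0.05=0.95; AND[a·b] → w = 0.0912
Weighted average = (0.4845·50.8 + 0.1426·27.0 + 0.2940·52.0 + 0.0048·67.0 + 0.0912·7.0) / (0.4845 + 0.1426 + 0.2940 + 0.0048 + 0.0912)
  = 44.7108 / 1.0171 = 43.959

43.959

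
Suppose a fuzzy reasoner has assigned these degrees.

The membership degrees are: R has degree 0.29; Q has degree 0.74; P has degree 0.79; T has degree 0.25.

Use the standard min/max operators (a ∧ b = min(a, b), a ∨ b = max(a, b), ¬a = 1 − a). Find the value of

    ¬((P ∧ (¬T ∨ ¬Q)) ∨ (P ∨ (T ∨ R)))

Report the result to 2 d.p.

¬T = 1 − 0.25 = 0.75
¬Q = 1 − 0.74 = 0.26
¬T ∨ ¬Q = max(a, b) on (0.75, 0.26) = 0.75
P ∧ (¬T ∨ ¬Q) = min(a, b) on (0.79, 0.75) = 0.75
T ∨ R = max(a, b) on (0.25, 0.29) = 0.29
P ∨ (T ∨ R) = max(a, b) on (0.79, 0.29) = 0.79
(P ∧ (¬T ∨ ¬Q)) ∨ (P ∨ (T ∨ R)) = max(a, b) on (0.75, 0.79) = 0.79
¬((P ∧ (¬T ∨ ¬Q)) ∨ (P ∨ (T ∨ R))) = 1 − 0.79 = 0.21

0.21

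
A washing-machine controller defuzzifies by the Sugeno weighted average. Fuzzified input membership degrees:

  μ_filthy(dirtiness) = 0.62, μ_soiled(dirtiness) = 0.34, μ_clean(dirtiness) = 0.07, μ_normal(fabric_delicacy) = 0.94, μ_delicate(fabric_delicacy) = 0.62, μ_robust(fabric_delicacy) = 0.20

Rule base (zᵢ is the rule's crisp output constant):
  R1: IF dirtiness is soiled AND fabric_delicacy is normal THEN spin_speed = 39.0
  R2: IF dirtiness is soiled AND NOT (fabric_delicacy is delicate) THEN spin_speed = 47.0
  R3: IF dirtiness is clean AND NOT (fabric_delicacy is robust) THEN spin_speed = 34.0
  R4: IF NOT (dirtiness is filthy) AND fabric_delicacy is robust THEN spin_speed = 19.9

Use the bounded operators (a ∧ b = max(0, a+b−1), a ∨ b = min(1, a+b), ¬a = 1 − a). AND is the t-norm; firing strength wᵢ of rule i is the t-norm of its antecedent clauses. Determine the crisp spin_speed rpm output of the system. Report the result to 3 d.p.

39.000

R1 (z=39.0): soiled=0.34, normal=0.94; AND[max(0, a+b−1)] → w = 0.28
R2 (z=47.0): soiled=0.34, ¬delicate=1−0.62=0.38; AND[max(0, a+b−1)] → w = 0.00
R3 (z=34.0): clean=0.07, ¬robust=1−0.20=0.80; AND[max(0, a+b−1)] → w = 0.00
R4 (z=19.9): ¬filthy=1−0.62=0.38, robust=0.20; AND[max(0, a+b−1)] → w = 0.00
Weighted average = (0.28·39.0 + 0.00·47.0 + 0.00·34.0 + 0.00·19.9) / (0.28 + 0.00 + 0.00 + 0.00)
  = 10.9200 / 0.2800 = 39.000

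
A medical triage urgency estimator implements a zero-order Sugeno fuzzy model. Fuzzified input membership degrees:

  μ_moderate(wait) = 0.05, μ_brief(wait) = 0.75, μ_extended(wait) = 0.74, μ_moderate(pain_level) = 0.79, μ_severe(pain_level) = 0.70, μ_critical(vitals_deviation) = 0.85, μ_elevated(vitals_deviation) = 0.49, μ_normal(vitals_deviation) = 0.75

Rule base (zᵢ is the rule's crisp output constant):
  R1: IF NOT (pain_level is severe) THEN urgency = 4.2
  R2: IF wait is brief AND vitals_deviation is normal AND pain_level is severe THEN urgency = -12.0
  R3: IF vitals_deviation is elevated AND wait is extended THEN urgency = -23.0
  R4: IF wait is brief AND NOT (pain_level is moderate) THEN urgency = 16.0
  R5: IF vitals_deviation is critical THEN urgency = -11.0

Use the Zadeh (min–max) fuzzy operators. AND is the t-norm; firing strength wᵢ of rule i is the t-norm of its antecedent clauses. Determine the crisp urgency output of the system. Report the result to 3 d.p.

R1 (z=4.2): ¬severe=1−0.70=0.30 → w = 0.30
R2 (z=-12.0): brief=0.75, normal=0.75, severe=0.70; AND[min(a, b)] → w = 0.70
R3 (z=-23.0): elevated=0.49, extended=0.74; AND[min(a, b)] → w = 0.49
R4 (z=16.0): brief=0.75, ¬moderate=1−0.79=0.21; AND[min(a, b)] → w = 0.21
R5 (z=-11.0): critical=0.85 → w = 0.85
Weighted average = (0.30·4.2 + 0.70·-12.0 + 0.49·-23.0 + 0.21·16.0 + 0.85·-11.0) / (0.30 + 0.70 + 0.49 + 0.21 + 0.85)
  = -24.4000 / 2.5500 = -9.569

-9.569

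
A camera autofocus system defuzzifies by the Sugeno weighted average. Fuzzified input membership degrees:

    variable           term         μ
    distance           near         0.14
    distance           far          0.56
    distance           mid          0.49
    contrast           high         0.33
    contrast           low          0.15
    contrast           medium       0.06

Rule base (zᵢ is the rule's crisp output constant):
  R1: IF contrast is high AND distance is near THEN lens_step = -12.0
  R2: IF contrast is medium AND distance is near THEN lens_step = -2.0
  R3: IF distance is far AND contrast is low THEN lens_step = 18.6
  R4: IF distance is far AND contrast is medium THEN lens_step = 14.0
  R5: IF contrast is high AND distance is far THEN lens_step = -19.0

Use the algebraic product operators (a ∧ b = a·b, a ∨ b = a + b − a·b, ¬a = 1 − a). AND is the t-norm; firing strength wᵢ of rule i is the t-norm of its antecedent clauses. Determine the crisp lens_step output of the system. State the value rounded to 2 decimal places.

-5.74

R1 (z=-12.0): high=0.33, near=0.14; AND[a·b] → w = 0.0462
R2 (z=-2.0): medium=0.06, near=0.14; AND[a·b] → w = 0.0084
R3 (z=18.6): far=0.56, low=0.15; AND[a·b] → w = 0.0840
R4 (z=14.0): far=0.56, medium=0.06; AND[a·b] → w = 0.0336
R5 (z=-19.0): high=0.33, far=0.56; AND[a·b] → w = 0.1848
Weighted average = (0.0462·-12.0 + 0.0084·-2.0 + 0.0840·18.6 + 0.0336·14.0 + 0.1848·-19.0) / (0.0462 + 0.0084 + 0.0840 + 0.0336 + 0.1848)
  = -2.0496 / 0.3570 = -5.74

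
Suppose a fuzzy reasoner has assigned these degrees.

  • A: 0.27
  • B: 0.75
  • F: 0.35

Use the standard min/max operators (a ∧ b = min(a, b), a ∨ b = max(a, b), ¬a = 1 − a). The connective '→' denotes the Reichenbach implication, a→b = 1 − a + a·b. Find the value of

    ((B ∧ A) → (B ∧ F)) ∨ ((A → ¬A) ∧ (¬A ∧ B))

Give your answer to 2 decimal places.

B ∧ A = min(a, b) on (0.75, 0.27) = 0.27
B ∧ F = min(a, b) on (0.75, 0.35) = 0.35
(B ∧ A) → (B ∧ F)  [Reichenbach: 1 − a + a·b] with a=0.27, b=0.35 → 0.82
¬A = 1 − 0.27 = 0.73
A → ¬A  [Reichenbach: 1 − a + a·b] with a=0.27, b=0.73 → 0.93
¬A = 1 − 0.27 = 0.73
¬A ∧ B = min(a, b) on (0.73, 0.75) = 0.73
(A → ¬A) ∧ (¬A ∧ B) = min(a, b) on (0.93, 0.73) = 0.73
((B ∧ A) → (B ∧ F)) ∨ ((A → ¬A) ∧ (¬A ∧ B)) = max(a, b) on (0.82, 0.73) = 0.82

0.82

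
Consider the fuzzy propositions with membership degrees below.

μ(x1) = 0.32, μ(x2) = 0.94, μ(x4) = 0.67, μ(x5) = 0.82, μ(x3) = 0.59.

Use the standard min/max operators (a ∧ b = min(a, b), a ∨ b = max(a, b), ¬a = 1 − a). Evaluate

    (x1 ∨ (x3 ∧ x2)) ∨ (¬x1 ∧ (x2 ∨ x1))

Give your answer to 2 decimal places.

0.68

x3 ∧ x2 = min(a, b) on (0.59, 0.94) = 0.59
x1 ∨ (x3 ∧ x2) = max(a, b) on (0.32, 0.59) = 0.59
¬x1 = 1 − 0.32 = 0.68
x2 ∨ x1 = max(a, b) on (0.94, 0.32) = 0.94
¬x1 ∧ (x2 ∨ x1) = min(a, b) on (0.68, 0.94) = 0.68
(x1 ∨ (x3 ∧ x2)) ∨ (¬x1 ∧ (x2 ∨ x1)) = max(a, b) on (0.59, 0.68) = 0.68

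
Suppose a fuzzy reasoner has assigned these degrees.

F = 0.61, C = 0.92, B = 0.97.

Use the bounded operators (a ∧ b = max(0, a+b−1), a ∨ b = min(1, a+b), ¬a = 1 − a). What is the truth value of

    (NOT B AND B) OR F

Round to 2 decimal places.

NOT B = 1 − 0.97 = 0.03
NOT B AND B = max(0, a+b−1) on (0.03, 0.97) = 0.00
(NOT B AND B) OR F = min(1, a+b) on (0.00, 0.61) = 0.61

0.61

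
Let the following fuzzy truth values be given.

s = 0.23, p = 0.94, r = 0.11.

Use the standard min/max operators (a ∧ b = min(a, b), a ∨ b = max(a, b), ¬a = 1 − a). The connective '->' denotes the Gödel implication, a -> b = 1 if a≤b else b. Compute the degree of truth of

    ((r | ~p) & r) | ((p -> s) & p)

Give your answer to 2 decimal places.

0.23

~p = 1 − 0.94 = 0.06
r | ~p = max(a, b) on (0.11, 0.06) = 0.11
(r | ~p) & r = min(a, b) on (0.11, 0.11) = 0.11
p -> s  [Gödel: 1 if a≤b else b] with a=0.94, b=0.23 → 0.23
(p -> s) & p = min(a, b) on (0.23, 0.94) = 0.23
((r | ~p) & r) | ((p -> s) & p) = max(a, b) on (0.11, 0.23) = 0.23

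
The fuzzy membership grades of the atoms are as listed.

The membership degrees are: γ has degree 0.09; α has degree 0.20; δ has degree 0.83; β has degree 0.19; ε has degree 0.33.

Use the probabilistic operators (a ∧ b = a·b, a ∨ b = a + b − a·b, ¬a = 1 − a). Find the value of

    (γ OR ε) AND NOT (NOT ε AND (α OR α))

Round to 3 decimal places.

γ OR ε = a + b − a·b on (0.0900, 0.3300) = 0.3903
NOT ε = 1 − 0.3300 = 0.6700
α OR α = a + b − a·b on (0.2000, 0.2000) = 0.3600
NOT ε AND (α OR α) = a·b on (0.6700, 0.3600) = 0.2412
NOT (NOT ε AND (α OR α)) = 1 − 0.2412 = 0.7588
(γ OR ε) AND NOT (NOT ε AND (α OR α)) = a·b on (0.3903, 0.7588) = 0.2962

0.296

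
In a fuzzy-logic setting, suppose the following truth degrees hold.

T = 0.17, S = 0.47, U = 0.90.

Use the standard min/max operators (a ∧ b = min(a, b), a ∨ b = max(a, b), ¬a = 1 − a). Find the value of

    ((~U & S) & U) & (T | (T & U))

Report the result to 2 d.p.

0.10

~U = 1 − 0.90 = 0.10
~U & S = min(a, b) on (0.10, 0.47) = 0.10
(~U & S) & U = min(a, b) on (0.10, 0.90) = 0.10
T & U = min(a, b) on (0.17, 0.90) = 0.17
T | (T & U) = max(a, b) on (0.17, 0.17) = 0.17
((~U & S) & U) & (T | (T & U)) = min(a, b) on (0.10, 0.17) = 0.10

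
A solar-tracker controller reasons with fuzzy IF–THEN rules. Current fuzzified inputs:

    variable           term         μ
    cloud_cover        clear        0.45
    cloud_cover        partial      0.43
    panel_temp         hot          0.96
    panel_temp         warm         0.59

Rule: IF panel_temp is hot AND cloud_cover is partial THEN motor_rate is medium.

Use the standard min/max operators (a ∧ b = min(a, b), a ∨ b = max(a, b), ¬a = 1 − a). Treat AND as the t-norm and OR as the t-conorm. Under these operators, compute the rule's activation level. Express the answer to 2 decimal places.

0.43

firing strength: hot=0.96, partial=0.43; AND[min(a, b)] → w = 0.43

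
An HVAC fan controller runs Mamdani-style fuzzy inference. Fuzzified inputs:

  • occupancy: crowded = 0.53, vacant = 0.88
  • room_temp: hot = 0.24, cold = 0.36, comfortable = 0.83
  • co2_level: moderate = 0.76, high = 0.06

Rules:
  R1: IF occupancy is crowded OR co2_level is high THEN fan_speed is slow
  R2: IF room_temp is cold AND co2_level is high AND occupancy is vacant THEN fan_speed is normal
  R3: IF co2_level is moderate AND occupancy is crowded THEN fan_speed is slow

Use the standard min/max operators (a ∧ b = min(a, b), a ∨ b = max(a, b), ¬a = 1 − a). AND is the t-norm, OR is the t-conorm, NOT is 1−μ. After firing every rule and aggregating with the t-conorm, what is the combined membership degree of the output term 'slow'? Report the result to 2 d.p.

0.53

R1: crowded=0.53, high=0.06; OR[max(a, b)] → w = 0.53
R2: cold=0.36, high=0.06, vacant=0.88; AND[min(a, b)] → w = 0.06
R3: moderate=0.76, crowded=0.53; AND[min(a, b)] → w = 0.53
Rules with consequent 'slow': {R1, R3} → strengths 0.53, 0.53
Aggregate via t-conorm [max(a, b)]: 0.53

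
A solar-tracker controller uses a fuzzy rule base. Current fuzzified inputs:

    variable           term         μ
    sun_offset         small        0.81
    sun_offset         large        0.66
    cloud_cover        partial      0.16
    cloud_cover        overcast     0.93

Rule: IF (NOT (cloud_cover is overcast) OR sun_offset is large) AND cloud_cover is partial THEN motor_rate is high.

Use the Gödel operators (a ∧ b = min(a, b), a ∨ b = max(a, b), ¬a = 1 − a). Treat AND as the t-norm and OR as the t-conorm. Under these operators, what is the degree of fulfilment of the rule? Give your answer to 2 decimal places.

0.16

firing strength: (¬overcast=1−0.93=0.07 OR large=0.66) = 0.66; AND[min(a, b)] with partial=0.16 → w = 0.16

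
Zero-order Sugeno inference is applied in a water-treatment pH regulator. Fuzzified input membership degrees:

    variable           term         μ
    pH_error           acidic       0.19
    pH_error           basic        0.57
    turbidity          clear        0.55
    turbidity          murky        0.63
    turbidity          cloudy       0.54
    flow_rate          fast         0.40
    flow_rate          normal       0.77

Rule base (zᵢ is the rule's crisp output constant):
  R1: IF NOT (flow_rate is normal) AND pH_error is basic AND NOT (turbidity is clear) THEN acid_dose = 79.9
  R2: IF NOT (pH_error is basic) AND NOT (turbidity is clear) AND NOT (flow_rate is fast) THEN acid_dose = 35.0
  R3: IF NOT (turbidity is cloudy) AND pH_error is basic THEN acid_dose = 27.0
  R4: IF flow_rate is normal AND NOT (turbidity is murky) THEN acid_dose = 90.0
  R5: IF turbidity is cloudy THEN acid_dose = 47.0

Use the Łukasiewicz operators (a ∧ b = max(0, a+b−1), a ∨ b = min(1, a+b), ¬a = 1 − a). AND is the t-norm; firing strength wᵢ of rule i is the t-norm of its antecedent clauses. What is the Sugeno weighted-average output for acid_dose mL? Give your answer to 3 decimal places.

54.634

R1 (z=79.9): ¬normal=1−0.77=0.23, basic=0.57, ¬clear=1−0.55=0.45; AND[max(0, a+b−1)] → w = 0.00
R2 (z=35.0): ¬basic=1−0.57=0.43, ¬clear=1−0.55=0.45, ¬fast=1−0.40=0.60; AND[max(0, a+b−1)] → w = 0.00
R3 (z=27.0): ¬cloudy=1−0.54=0.46, basic=0.57; AND[max(0, a+b−1)] → w = 0.03
R4 (z=90.0): normal=0.77, ¬murky=1−0.63=0.37; AND[max(0, a+b−1)] → w = 0.14
R5 (z=47.0): cloudy=0.54 → w = 0.54
Weighted average = (0.00·79.9 + 0.00·35.0 + 0.03·27.0 + 0.14·90.0 + 0.54·47.0) / (0.00 + 0.00 + 0.03 + 0.14 + 0.54)
  = 38.7900 / 0.7100 = 54.634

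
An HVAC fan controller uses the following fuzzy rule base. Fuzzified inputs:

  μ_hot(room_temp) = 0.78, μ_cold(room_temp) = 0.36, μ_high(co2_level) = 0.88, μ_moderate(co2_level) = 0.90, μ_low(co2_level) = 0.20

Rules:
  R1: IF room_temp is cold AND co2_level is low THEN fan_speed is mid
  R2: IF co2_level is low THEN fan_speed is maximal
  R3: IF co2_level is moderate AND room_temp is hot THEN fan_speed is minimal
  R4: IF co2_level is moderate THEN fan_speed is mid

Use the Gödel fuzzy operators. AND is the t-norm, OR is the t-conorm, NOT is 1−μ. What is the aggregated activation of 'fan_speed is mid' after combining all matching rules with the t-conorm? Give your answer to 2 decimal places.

0.90

R1: cold=0.36, low=0.20; AND[min(a, b)] → w = 0.20
R2: low=0.20 → w = 0.20
R3: moderate=0.90, hot=0.78; AND[min(a, b)] → w = 0.78
R4: moderate=0.90 → w = 0.90
Rules with consequent 'mid': {R1, R4} → strengths 0.20, 0.90
Aggregate via t-conorm [max(a, b)]: 0.90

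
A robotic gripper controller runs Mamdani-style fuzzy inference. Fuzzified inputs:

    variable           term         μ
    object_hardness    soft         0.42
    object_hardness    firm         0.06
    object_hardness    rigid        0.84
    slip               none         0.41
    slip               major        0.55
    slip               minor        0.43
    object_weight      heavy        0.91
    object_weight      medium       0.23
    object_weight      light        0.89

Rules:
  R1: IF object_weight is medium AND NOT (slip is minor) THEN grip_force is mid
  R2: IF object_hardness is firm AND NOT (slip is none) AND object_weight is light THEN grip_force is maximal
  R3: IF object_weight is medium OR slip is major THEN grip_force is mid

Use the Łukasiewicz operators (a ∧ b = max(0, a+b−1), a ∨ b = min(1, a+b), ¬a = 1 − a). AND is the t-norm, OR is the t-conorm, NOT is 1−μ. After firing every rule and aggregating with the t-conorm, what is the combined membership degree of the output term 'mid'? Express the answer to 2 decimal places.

R1: medium=0.23, ¬minor=1−0.43=0.57; AND[max(0, a+b−1)] → w = 0.00
R2: firm=0.06, ¬none=1−0.41=0.59, light=0.89; AND[max(0, a+b−1)] → w = 0.00
R3: medium=0.23, major=0.55; OR[min(1, a+b)] → w = 0.78
Rules with consequent 'mid': {R1, R3} → strengths 0.00, 0.78
Aggregate via t-conorm [min(1, a+b)]: 0.78

0.78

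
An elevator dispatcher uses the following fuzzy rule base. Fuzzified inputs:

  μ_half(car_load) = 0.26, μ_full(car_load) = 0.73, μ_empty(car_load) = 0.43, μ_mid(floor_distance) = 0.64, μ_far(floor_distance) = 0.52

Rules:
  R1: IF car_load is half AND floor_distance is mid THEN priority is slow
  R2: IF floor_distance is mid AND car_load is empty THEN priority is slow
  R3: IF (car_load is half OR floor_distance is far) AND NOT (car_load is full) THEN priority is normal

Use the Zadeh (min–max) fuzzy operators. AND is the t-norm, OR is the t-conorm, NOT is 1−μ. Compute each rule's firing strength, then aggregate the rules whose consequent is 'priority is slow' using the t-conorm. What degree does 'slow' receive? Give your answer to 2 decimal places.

R1: half=0.26, mid=0.64; AND[min(a, b)] → w = 0.26
R2: mid=0.64, empty=0.43; AND[min(a, b)] → w = 0.43
R3: (half=0.26 OR far=0.52) = 0.52; AND[min(a, b)] with ¬full=1−0.73=0.27 → w = 0.27
Rules with consequent 'slow': {R1, R2} → strengths 0.26, 0.43
Aggregate via t-conorm [max(a, b)]: 0.43

0.43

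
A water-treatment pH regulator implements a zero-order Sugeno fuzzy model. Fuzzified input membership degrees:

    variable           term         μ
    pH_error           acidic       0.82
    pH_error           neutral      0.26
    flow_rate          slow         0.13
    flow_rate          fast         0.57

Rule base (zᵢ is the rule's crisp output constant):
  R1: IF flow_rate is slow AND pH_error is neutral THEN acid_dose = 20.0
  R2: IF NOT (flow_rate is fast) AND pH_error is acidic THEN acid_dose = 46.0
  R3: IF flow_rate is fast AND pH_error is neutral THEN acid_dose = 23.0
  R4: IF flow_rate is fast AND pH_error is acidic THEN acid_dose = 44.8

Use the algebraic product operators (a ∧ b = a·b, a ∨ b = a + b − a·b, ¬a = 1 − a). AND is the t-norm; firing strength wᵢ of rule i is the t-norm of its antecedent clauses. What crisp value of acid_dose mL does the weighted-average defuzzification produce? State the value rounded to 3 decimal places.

R1 (z=20.0): slow=0.13, neutral=0.26; AND[a·b] → w = 0.0338
R2 (z=46.0): ¬fast=1−0.57=0.43, acidic=0.82; AND[a·b] → w = 0.3526
R3 (z=23.0): fast=0.57, neutral=0.26; AND[a·b] → w = 0.1482
R4 (z=44.8): fast=0.57, acidic=0.82; AND[a·b] → w = 0.4674
Weighted average = (0.0338·20.0 + 0.3526·46.0 + 0.1482·23.0 + 0.4674·44.8) / (0.0338 + 0.3526 + 0.1482 + 0.4674)
  = 41.2437 / 1.0020 = 41.161

41.161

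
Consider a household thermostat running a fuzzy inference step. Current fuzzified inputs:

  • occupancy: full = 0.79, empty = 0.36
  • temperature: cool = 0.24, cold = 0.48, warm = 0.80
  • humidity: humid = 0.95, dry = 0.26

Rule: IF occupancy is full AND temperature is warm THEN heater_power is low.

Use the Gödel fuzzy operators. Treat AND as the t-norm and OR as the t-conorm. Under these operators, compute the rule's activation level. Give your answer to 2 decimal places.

0.79

firing strength: full=0.79, warm=0.80; AND[min(a, b)] → w = 0.79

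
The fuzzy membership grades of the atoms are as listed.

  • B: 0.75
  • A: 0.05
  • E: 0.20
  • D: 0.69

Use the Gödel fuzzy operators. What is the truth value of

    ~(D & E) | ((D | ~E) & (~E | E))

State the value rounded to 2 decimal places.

0.80

D & E = min(a, b) on (0.69, 0.20) = 0.20
~(D & E) = 1 − 0.20 = 0.80
~E = 1 − 0.20 = 0.80
D | ~E = max(a, b) on (0.69, 0.80) = 0.80
~E = 1 − 0.20 = 0.80
~E | E = max(a, b) on (0.80, 0.20) = 0.80
(D | ~E) & (~E | E) = min(a, b) on (0.80, 0.80) = 0.80
~(D & E) | ((D | ~E) & (~E | E)) = max(a, b) on (0.80, 0.80) = 0.80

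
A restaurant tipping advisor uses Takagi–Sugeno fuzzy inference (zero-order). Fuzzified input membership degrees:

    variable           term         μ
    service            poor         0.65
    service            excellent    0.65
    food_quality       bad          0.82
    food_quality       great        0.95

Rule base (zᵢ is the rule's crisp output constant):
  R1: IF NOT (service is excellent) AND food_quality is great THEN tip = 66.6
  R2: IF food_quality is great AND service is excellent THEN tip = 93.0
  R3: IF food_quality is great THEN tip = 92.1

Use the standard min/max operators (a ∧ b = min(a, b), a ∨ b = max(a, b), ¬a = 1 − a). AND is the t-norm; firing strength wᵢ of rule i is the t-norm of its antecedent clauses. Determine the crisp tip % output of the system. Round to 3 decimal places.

87.823

R1 (z=66.6): ¬excellent=1−0.65=0.35, great=0.95; AND[min(a, b)] → w = 0.35
R2 (z=93.0): great=0.95, excellent=0.65; AND[min(a, b)] → w = 0.65
R3 (z=92.1): great=0.95 → w = 0.95
Weighted average = (0.35·66.6 + 0.65·93.0 + 0.95·92.1) / (0.35 + 0.65 + 0.95)
  = 171.2550 / 1.9500 = 87.823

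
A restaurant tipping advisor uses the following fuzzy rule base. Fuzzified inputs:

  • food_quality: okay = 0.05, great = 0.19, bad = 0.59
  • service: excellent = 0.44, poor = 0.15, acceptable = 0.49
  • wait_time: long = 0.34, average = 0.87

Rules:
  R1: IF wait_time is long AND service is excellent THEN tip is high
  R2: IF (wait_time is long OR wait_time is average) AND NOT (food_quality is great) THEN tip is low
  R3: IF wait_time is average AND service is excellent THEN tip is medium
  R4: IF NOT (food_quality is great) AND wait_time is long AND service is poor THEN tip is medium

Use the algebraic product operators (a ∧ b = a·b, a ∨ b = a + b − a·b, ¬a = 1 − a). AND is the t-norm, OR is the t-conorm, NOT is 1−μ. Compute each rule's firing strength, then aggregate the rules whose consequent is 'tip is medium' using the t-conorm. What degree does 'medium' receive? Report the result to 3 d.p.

0.408

R1: long=0.34, excellent=0.44; AND[a·b] → w = 0.1496
R2: (long=0.34 OR average=0.87) = 0.9142; AND[a·b] with ¬great=1−0.19=0.81 → w = 0.7405
R3: average=0.87, excellent=0.44; AND[a·b] → w = 0.3828
R4: ¬great=1−0.19=0.81, long=0.34, poor=0.15; AND[a·b] → w = 0.0413
Rules with consequent 'medium': {R3, R4} → strengths 0.3828, 0.0413
Aggregate via t-conorm [a + b − a·b]: 0.4083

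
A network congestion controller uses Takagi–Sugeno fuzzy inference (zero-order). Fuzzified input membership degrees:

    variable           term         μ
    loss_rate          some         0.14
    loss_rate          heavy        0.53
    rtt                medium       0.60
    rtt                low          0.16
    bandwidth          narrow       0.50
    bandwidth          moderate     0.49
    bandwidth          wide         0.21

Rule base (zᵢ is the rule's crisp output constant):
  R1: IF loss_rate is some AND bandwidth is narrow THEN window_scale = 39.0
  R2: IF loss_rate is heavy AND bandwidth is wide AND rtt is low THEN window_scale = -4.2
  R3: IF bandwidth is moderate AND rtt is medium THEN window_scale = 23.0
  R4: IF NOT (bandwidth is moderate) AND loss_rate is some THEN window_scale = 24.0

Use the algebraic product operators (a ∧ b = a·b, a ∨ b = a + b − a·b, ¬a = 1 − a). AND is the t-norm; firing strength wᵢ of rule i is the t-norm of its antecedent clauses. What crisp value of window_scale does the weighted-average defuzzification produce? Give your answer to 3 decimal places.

24.560

R1 (z=39.0): some=0.14, narrow=0.50; AND[a·b] → w = 0.0700
R2 (z=-4.2): heavy=0.53, wide=0.21, low=0.16; AND[a·b] → w = 0.0178
R3 (z=23.0): moderate=0.49, medium=0.60; AND[a·b] → w = 0.2940
R4 (z=24.0): ¬moderate=1−0.49=0.51, some=0.14; AND[a·b] → w = 0.0714
Weighted average = (0.0700·39.0 + 0.0178·-4.2 + 0.2940·23.0 + 0.0714·24.0) / (0.0700 + 0.0178 + 0.2940 + 0.0714)
  = 11.1308 / 0.4532 = 24.560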